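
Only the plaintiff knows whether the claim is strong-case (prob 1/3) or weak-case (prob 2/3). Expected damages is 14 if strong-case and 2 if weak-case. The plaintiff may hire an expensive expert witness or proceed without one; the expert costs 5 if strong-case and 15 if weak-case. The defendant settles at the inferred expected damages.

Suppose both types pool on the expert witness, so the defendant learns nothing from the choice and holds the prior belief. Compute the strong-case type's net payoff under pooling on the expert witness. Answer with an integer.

1

Pooled settlement = 1/3·14 + 2/3·2 = 6.
strong-case pays cost 5 for the expert witness, so net payoff = 6 − 5 = 1.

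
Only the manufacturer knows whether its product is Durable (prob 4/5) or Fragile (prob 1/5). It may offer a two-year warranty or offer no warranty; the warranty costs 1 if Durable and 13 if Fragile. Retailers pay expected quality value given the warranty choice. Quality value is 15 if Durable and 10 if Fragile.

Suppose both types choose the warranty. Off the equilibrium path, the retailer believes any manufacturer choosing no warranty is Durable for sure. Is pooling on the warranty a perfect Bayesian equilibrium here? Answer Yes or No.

On path, the retailer holds the prior and pays 4/5·15 + 1/5·10 = 14. Off path (no warranty), believing Durable, it pays 15.
Durable: the warranty nets 14 − 1 = 13; no warranty nets 15. Durable would deviate.
Fragile: the warranty nets 14 − 13 = 1; no warranty nets 15. Fragile would deviate.
A type deviates, so pooling fails.

No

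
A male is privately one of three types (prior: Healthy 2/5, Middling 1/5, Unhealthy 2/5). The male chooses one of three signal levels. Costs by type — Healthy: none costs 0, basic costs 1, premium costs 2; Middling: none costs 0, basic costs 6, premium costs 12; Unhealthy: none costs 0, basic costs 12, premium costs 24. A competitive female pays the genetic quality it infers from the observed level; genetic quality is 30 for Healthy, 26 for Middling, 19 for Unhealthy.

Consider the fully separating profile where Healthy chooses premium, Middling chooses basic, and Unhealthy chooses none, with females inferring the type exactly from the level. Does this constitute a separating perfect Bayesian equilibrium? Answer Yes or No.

Yes

Separating mating payoffs: premium → 30, basic → 26, none → 19.
Healthy (assigned premium): none: 19 − 0 = 19; basic: 26 − 1 = 25; premium: 30 − 2 = 28. Healthy stays.
Middling (assigned basic): none: 19 − 0 = 19; basic: 26 − 6 = 20; premium: 30 − 12 = 18. Middling stays.
Unhealthy (assigned none): none: 19 − 0 = 19; basic: 26 − 12 = 14; premium: 30 − 24 = 6. Unhealthy stays.
Every type prefers its assigned level; separation holds.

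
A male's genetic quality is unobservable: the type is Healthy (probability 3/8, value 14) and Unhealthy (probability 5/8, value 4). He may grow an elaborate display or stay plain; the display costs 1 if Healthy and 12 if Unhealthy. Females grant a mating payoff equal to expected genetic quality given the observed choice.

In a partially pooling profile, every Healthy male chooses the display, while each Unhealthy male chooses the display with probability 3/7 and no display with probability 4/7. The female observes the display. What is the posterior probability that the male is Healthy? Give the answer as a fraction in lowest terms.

7/12

P(the display) = (3/8)·1 + (5/8)·(3/7) = 9/14.
By Bayes' rule, P(Healthy | the display) = (3/8) / (9/14) = 7/12.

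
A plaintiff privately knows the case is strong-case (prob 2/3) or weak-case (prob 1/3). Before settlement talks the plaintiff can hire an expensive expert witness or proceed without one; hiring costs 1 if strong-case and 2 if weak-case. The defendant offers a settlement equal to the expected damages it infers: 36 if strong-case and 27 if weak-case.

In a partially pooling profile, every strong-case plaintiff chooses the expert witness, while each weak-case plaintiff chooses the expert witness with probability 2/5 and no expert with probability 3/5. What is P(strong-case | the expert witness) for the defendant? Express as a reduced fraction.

P(the expert witness) = (2/3)·1 + (1/3)·(2/5) = 4/5.
By Bayes' rule, P(strong-case | the expert witness) = (2/3) / (4/5) = 5/6.

5/6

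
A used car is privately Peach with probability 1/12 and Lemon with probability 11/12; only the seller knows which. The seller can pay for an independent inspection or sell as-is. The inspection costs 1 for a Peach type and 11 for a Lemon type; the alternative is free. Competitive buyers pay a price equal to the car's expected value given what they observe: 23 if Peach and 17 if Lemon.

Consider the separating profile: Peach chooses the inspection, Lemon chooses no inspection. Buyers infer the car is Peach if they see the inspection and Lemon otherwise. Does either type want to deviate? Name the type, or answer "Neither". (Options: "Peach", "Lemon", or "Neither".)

Neither

The inspection pays 23; no inspection pays 17.
Peach: assigned the inspection, nets 23 − 1 = 22; deviating to no inspection nets 17.
Lemon: assigned no inspection, nets 17; deviating to the inspection nets 23 − 11 = 12.
Both types strictly prefer their assigned action; no profitable deviation.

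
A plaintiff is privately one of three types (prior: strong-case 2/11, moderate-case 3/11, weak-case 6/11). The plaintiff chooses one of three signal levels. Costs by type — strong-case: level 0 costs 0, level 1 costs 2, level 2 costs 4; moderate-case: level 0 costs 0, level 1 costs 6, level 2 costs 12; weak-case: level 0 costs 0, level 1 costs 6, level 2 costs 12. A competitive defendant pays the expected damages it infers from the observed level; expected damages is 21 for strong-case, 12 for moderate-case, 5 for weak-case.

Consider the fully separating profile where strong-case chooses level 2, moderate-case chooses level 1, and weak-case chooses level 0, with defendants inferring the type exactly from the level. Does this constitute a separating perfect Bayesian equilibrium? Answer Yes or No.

No

Separating settlements: level 2 → 21, level 1 → 12, level 0 → 5.
strong-case (assigned level 2): level 0: 5 − 0 = 5; level 1: 12 − 2 = 10; level 2: 21 − 4 = 17. strong-case stays.
moderate-case (assigned level 1): level 0: 5 − 0 = 5; level 1: 12 − 6 = 6; level 2: 21 − 12 = 9. moderate-case prefers level 2.
weak-case (assigned level 0): level 0: 5 − 0 = 5; level 1: 12 − 6 = 6; level 2: 21 − 12 = 9. weak-case prefers level 2.
At least one type deviates; the separating profile fails.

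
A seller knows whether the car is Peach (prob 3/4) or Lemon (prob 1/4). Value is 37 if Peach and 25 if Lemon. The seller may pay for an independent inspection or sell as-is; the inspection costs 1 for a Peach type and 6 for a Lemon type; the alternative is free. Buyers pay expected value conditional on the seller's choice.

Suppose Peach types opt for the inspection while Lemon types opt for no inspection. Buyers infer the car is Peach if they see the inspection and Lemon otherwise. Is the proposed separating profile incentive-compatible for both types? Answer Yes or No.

Under these beliefs, the inspection earns price 37 and no inspection earns price 25.
Peach: the inspection nets 37 − 1 = 36; no inspection nets 25. Peach prefers the inspection.
Lemon: the inspection nets 37 − 6 = 31; no inspection nets 25. Lemon would deviate to the inspection.
Lemon has a profitable deviation, so the profile is not an equilibrium.

No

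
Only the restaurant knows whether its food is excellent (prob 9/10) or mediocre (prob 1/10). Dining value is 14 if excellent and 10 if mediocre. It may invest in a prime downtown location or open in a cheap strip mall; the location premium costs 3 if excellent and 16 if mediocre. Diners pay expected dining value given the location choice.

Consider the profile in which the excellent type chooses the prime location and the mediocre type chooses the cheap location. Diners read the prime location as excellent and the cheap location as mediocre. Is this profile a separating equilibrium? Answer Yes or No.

Under these beliefs, the prime location earns price premium 14 and the cheap location earns price premium 10.
excellent: the prime location nets 14 − 3 = 11; the cheap location nets 10. excellent prefers the prime location.
mediocre: the prime location nets 14 − 16 = -2; the cheap location nets 10. mediocre prefers the cheap location.
Neither type deviates, so the separating profile is an equilibrium.

Yes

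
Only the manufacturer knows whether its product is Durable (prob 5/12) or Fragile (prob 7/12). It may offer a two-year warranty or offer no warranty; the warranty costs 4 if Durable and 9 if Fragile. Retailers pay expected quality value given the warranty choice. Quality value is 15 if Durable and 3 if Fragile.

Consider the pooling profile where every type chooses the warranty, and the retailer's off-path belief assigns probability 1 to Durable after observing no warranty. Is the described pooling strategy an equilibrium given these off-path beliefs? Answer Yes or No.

No

On path, the retailer holds the prior and pays 5/12·15 + 7/12·3 = 8. Off path (no warranty), believing Durable, it pays 15.
Durable: the warranty nets 8 − 4 = 4; no warranty nets 15. Durable would deviate.
Fragile: the warranty nets 8 − 9 = -1; no warranty nets 15. Fragile would deviate.
A type deviates, so pooling fails.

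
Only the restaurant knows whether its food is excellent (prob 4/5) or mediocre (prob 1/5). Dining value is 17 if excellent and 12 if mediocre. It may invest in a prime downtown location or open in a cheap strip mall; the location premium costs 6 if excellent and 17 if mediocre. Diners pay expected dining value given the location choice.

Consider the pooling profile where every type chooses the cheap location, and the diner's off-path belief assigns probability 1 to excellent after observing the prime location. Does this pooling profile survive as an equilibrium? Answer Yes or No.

Yes

On path, the diner holds the prior and pays 4/5·17 + 1/5·12 = 16. Off path (the prime location), believing excellent, it pays 17.
excellent: the cheap location nets 16; the prime location nets 17 − 6 = 11. excellent stays.
mediocre: the cheap location nets 16; the prime location nets 17 − 17 = 0. mediocre stays.
No type deviates, so pooling is sustained.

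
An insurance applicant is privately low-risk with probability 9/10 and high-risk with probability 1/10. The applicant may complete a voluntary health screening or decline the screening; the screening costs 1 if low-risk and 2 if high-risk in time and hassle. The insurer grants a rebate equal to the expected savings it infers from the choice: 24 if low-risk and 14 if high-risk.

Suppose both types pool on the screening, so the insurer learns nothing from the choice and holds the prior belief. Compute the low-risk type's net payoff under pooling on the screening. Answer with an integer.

Pooled rebate = 9/10·24 + 1/10·14 = 23.
low-risk pays cost 1 for the screening, so net payoff = 23 − 1 = 22.

22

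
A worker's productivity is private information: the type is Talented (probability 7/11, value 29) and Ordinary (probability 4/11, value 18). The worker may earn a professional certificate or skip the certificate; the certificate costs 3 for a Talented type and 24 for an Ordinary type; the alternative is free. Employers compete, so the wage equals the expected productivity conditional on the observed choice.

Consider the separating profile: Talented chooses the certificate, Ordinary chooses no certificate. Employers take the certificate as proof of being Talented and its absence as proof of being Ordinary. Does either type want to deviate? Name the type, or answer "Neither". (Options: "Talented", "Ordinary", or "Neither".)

Neither

The certificate pays 29; no certificate pays 18.
Talented: assigned the certificate, nets 29 − 3 = 26; deviating to no certificate nets 18.
Ordinary: assigned no certificate, nets 18; deviating to the certificate nets 29 − 24 = 5.
Both types strictly prefer their assigned action; no profitable deviation.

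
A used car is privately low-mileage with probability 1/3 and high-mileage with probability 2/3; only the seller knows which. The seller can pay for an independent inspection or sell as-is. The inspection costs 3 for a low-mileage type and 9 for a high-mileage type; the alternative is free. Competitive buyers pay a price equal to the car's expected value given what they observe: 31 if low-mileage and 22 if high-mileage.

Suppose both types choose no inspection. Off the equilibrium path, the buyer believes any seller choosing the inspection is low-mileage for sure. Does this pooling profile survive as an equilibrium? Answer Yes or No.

On path, the buyer holds the prior and pays 1/3·31 + 2/3·22 = 25. Off path (the inspection), believing low-mileage, it pays 31.
low-mileage: no inspection nets 25; the inspection nets 31 − 3 = 28. low-mileage would deviate.
high-mileage: no inspection nets 25; the inspection nets 31 − 9 = 22. high-mileage stays.
A type deviates, so pooling fails.

No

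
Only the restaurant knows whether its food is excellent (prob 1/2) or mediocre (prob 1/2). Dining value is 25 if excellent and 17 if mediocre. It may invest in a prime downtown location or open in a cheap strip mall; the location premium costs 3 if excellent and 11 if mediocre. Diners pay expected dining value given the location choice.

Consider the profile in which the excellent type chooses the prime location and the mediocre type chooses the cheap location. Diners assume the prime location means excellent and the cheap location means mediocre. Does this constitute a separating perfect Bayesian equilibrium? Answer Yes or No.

Yes

Under these beliefs, the prime location earns price premium 25 and the cheap location earns price premium 17.
excellent: the prime location nets 25 − 3 = 22; the cheap location nets 17. excellent prefers the prime location.
mediocre: the prime location nets 25 − 11 = 14; the cheap location nets 17. mediocre prefers the cheap location.
Neither type deviates, so the separating profile is an equilibrium.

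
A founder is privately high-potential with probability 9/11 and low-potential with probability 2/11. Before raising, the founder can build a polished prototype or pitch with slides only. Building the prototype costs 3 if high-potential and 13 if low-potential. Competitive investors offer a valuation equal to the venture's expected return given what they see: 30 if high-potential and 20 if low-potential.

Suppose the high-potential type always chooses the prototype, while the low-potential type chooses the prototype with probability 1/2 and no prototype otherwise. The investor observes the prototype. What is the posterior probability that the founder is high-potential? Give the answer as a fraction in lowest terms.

P(the prototype) = (9/11)·1 + (2/11)·(1/2) = 10/11.
By Bayes' rule, P(high-potential | the prototype) = (9/11) / (10/11) = 9/10.

9/10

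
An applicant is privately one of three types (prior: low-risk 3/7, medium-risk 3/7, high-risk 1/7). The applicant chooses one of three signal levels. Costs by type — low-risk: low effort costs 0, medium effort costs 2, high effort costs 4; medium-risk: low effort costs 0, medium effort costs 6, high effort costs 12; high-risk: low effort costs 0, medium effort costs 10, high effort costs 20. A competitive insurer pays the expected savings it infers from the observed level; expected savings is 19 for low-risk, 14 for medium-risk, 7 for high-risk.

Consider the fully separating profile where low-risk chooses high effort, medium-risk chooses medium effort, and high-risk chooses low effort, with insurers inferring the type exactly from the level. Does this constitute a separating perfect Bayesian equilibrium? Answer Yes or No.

Yes

Separating rebates: high effort → 19, medium effort → 14, low effort → 7.
low-risk (assigned high effort): low effort: 7 − 0 = 7; medium effort: 14 − 2 = 12; high effort: 19 − 4 = 15. low-risk stays.
medium-risk (assigned medium effort): low effort: 7 − 0 = 7; medium effort: 14 − 6 = 8; high effort: 19 − 12 = 7. medium-risk stays.
high-risk (assigned low effort): low effort: 7 − 0 = 7; medium effort: 14 − 10 = 4; high effort: 19 − 20 = -1. high-risk stays.
Every type prefers its assigned level; separation holds.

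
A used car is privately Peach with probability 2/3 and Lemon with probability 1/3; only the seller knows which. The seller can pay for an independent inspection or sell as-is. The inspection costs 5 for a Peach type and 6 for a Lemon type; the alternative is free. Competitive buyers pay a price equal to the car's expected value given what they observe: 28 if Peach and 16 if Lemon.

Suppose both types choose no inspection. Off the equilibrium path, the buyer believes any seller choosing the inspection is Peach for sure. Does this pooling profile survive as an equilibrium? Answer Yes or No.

Yes

On path, the buyer holds the prior and pays 2/3·28 + 1/3·16 = 24. Off path (the inspection), believing Peach, it pays 28.
Peach: no inspection nets 24; the inspection nets 28 − 5 = 23. Peach stays.
Lemon: no inspection nets 24; the inspection nets 28 − 6 = 22. Lemon stays.
No type deviates, so pooling is sustained.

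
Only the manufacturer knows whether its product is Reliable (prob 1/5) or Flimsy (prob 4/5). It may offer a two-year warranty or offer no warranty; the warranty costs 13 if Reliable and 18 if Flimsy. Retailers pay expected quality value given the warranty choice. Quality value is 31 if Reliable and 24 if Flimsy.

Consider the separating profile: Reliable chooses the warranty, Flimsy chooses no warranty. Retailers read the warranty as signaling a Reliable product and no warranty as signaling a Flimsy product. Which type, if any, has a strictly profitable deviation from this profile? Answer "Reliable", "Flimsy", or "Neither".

The warranty pays 31; no warranty pays 24.
Reliable: assigned the warranty, nets 31 − 13 = 18; deviating to no warranty nets 24.
Flimsy: assigned no warranty, nets 24; deviating to the warranty nets 31 − 18 = 13.
The Reliable type gains 6 by deviating.

Reliable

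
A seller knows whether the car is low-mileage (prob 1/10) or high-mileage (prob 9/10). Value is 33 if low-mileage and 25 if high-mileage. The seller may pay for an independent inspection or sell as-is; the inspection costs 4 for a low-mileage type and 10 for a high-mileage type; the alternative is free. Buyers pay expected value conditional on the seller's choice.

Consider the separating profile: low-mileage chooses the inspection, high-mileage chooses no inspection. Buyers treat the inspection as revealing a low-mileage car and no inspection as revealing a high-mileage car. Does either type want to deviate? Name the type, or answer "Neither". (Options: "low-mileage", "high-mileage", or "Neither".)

The inspection pays 33; no inspection pays 25.
low-mileage: assigned the inspection, nets 33 − 4 = 29; deviating to no inspection nets 25.
high-mileage: assigned no inspection, nets 25; deviating to the inspection nets 33 − 10 = 23.
Both types strictly prefer their assigned action; no profitable deviation.

Neither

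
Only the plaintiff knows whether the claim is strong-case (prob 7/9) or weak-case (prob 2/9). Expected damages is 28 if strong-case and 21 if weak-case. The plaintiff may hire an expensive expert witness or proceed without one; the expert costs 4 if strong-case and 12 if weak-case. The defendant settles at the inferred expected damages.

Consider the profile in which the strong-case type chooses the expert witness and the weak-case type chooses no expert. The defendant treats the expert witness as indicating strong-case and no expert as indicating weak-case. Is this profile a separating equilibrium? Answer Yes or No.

Under these beliefs, the expert witness earns settlement 28 and no expert earns settlement 21.
strong-case: the expert witness nets 28 − 4 = 24; no expert nets 21. strong-case prefers the expert witness.
weak-case: the expert witness nets 28 − 12 = 16; no expert nets 21. weak-case prefers no expert.
Neither type deviates, so the separating profile is an equilibrium.

Yes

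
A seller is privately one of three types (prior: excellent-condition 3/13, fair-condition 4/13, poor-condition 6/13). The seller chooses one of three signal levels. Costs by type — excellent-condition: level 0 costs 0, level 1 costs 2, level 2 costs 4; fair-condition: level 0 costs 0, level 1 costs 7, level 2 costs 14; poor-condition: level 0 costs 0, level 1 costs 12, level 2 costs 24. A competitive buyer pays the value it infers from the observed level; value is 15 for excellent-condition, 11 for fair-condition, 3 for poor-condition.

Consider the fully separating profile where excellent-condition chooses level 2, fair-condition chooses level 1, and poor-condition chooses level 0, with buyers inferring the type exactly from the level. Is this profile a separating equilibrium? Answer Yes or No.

Separating prices: level 2 → 15, level 1 → 11, level 0 → 3.
excellent-condition (assigned level 2): level 0: 3 − 0 = 3; level 1: 11 − 2 = 9; level 2: 15 − 4 = 11. excellent-condition stays.
fair-condition (assigned level 1): level 0: 3 − 0 = 3; level 1: 11 − 7 = 4; level 2: 15 − 14 = 1. fair-condition stays.
poor-condition (assigned level 0): level 0: 3 − 0 = 3; level 1: 11 − 12 = -1; level 2: 15 − 24 = -9. poor-condition stays.
Every type prefers its assigned level; separation holds.

Yes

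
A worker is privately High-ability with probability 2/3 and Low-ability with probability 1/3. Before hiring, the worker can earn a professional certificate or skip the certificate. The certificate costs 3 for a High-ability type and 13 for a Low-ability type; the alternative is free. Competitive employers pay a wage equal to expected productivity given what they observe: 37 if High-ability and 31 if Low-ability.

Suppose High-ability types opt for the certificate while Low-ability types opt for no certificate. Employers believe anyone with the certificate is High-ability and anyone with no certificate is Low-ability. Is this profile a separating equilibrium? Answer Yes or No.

Yes

Under these beliefs, the certificate earns wage 37 and no certificate earns wage 31.
High-ability: the certificate nets 37 − 3 = 34; no certificate nets 31. High-ability prefers the certificate.
Low-ability: the certificate nets 37 − 13 = 24; no certificate nets 31. Low-ability prefers no certificate.
Neither type deviates, so the separating profile is an equilibrium.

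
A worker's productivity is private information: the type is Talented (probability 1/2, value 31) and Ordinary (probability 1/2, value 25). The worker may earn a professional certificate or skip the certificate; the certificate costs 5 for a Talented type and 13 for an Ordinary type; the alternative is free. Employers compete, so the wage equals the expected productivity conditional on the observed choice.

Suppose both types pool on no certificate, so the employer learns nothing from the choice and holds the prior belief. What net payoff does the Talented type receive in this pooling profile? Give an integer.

28

Pooled wage = 1/2·31 + 1/2·25 = 28.
Talented pays no cost for no certificate, so net payoff = 28.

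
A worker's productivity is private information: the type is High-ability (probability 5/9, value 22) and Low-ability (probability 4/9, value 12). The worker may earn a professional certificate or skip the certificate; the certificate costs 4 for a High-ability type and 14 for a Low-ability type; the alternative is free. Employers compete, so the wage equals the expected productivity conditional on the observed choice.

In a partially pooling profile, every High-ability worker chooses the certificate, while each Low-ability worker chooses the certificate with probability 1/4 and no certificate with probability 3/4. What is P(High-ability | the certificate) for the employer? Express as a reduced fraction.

P(the certificate) = (5/9)·1 + (4/9)·(1/4) = 2/3.
By Bayes' rule, P(High-ability | the certificate) = (5/9) / (2/3) = 5/6.

5/6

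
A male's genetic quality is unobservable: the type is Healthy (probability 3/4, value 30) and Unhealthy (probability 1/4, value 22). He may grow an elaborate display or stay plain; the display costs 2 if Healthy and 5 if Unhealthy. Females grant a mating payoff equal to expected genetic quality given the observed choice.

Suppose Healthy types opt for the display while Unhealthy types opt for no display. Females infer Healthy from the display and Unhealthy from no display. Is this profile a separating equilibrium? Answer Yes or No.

Under these beliefs, the display earns mating payoff 30 and no display earns mating payoff 22.
Healthy: the display nets 30 − 2 = 28; no display nets 22. Healthy prefers the display.
Unhealthy: the display nets 30 − 5 = 25; no display nets 22. Unhealthy would deviate to the display.
Unhealthy has a profitable deviation, so the profile is not an equilibrium.

No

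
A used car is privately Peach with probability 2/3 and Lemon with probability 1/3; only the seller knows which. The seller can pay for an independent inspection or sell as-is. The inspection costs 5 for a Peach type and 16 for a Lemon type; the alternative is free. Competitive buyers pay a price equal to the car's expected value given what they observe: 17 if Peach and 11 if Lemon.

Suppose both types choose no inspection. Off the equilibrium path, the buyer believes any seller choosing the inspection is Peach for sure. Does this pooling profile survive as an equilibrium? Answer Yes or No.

On path, the buyer holds the prior and pays 2/3·17 + 1/3·11 = 15. Off path (the inspection), believing Peach, it pays 17.
Peach: no inspection nets 15; the inspection nets 17 − 5 = 12. Peach stays.
Lemon: no inspection nets 15; the inspection nets 17 − 16 = 1. Lemon stays.
No type deviates, so pooling is sustained.

Yes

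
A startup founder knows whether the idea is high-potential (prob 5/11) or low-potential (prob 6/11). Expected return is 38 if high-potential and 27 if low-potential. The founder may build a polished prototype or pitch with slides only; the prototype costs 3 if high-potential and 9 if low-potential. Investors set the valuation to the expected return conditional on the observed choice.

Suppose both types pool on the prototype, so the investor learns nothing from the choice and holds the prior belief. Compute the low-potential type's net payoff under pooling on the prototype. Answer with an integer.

23

Pooled valuation = 5/11·38 + 6/11·27 = 32.
low-potential pays cost 9 for the prototype, so net payoff = 32 − 9 = 23.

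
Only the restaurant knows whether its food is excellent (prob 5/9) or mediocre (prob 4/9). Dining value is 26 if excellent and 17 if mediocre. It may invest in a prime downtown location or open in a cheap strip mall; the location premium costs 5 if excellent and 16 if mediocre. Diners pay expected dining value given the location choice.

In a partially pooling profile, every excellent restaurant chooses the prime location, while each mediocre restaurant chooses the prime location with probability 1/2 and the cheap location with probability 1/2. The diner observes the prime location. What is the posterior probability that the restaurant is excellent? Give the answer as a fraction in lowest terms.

5/7

P(the prime location) = (5/9)·1 + (4/9)·(1/2) = 7/9.
By Bayes' rule, P(excellent | the prime location) = (5/9) / (7/9) = 5/7.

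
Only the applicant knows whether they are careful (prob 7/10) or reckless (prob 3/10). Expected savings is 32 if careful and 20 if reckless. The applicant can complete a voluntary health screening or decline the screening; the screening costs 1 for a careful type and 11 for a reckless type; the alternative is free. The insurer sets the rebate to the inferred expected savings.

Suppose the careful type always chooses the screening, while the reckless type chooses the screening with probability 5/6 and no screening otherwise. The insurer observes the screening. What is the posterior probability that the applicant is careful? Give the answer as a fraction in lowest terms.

14/19

P(the screening) = (7/10)·1 + (3/10)·(5/6) = 19/20.
By Bayes' rule, P(careful | the screening) = (7/10) / (19/20) = 14/19.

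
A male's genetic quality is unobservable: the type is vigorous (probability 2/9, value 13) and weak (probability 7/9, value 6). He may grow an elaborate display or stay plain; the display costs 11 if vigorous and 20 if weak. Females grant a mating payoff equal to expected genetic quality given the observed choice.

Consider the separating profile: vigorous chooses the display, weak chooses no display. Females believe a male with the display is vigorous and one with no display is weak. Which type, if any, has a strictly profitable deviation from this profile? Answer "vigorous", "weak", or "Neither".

The display pays 13; no display pays 6.
vigorous: assigned the display, nets 13 − 11 = 2; deviating to no display nets 6.
weak: assigned no display, nets 6; deviating to the display nets 13 − 20 = -7.
The vigorous type gains 4 by deviating.

vigorous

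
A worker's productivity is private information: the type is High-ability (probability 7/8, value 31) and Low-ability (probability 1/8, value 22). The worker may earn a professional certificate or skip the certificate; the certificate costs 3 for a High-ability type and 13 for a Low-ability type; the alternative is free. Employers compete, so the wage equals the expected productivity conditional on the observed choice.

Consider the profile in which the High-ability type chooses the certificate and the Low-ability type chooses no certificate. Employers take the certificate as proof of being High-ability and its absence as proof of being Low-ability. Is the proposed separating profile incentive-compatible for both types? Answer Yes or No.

Yes

Under these beliefs, the certificate earns wage 31 and no certificate earns wage 22.
High-ability: the certificate nets 31 − 3 = 28; no certificate nets 22. High-ability prefers the certificate.
Low-ability: the certificate nets 31 − 13 = 18; no certificate nets 22. Low-ability prefers no certificate.
Neither type deviates, so the separating profile is an equilibrium.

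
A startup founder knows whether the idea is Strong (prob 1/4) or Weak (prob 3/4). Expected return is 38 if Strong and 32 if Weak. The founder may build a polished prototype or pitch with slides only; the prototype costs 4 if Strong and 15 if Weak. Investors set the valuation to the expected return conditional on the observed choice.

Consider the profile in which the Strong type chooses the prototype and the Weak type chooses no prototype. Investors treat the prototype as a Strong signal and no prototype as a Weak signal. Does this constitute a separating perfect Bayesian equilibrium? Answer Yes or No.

Under these beliefs, the prototype earns valuation 38 and no prototype earns valuation 32.
Strong: the prototype nets 38 − 4 = 34; no prototype nets 32. Strong prefers the prototype.
Weak: the prototype nets 38 − 15 = 23; no prototype nets 32. Weak prefers no prototype.
Neither type deviates, so the separating profile is an equilibrium.

Yes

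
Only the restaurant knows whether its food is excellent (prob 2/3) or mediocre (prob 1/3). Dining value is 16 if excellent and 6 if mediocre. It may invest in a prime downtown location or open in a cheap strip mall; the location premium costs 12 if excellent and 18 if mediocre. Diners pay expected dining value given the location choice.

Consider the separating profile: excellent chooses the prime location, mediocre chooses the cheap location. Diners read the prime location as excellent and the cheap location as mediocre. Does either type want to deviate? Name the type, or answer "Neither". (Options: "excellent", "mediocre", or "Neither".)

The prime location pays 16; the cheap location pays 6.
excellent: assigned the prime location, nets 16 − 12 = 4; deviating to the cheap location nets 6.
mediocre: assigned the cheap location, nets 6; deviating to the prime location nets 16 − 18 = -2.
The excellent type gains 2 by deviating.

excellent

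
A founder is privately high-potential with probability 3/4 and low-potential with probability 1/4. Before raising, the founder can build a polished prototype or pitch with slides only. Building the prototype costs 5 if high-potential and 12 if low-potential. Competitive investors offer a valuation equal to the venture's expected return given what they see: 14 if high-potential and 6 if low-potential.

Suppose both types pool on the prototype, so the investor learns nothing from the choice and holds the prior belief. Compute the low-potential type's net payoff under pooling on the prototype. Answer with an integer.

Pooled valuation = 3/4·14 + 1/4·6 = 12.
low-potential pays cost 12 for the prototype, so net payoff = 12 − 12 = 0.

0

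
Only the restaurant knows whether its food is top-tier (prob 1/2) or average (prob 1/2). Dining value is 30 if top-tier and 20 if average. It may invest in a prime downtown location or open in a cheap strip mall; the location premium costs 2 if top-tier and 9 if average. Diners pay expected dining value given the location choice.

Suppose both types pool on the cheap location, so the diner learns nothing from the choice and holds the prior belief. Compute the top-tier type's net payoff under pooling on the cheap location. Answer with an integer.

Pooled price premium = 1/2·30 + 1/2·20 = 25.
top-tier pays no cost for the cheap location, so net payoff = 25.

25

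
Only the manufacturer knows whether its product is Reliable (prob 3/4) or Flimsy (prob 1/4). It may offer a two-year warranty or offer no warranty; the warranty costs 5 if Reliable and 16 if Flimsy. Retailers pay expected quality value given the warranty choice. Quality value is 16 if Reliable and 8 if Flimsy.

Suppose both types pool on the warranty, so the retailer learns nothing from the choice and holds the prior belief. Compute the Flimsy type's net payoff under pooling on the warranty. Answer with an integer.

Pooled price = 3/4·16 + 1/4·8 = 14.
Flimsy pays cost 16 for the warranty, so net payoff = 14 − 16 = -2.

-2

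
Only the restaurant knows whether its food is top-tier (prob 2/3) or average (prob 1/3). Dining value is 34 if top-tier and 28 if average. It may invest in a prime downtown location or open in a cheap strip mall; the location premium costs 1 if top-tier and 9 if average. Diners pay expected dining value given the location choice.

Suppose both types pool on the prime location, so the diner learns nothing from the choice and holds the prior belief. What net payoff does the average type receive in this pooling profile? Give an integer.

Pooled price premium = 2/3·34 + 1/3·28 = 32.
average pays cost 9 for the prime location, so net payoff = 32 − 9 = 23.

23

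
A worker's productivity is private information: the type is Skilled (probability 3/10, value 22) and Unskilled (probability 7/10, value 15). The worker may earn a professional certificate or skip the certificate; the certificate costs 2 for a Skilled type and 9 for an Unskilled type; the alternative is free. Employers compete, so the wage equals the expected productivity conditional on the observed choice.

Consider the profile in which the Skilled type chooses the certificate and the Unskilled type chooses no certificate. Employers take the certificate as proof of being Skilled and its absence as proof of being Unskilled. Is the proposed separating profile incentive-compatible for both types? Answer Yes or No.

Yes

Under these beliefs, the certificate earns wage 22 and no certificate earns wage 15.
Skilled: the certificate nets 22 − 2 = 20; no certificate nets 15. Skilled prefers the certificate.
Unskilled: the certificate nets 22 − 9 = 13; no certificate nets 15. Unskilled prefers no certificate.
Neither type deviates, so the separating profile is an equilibrium.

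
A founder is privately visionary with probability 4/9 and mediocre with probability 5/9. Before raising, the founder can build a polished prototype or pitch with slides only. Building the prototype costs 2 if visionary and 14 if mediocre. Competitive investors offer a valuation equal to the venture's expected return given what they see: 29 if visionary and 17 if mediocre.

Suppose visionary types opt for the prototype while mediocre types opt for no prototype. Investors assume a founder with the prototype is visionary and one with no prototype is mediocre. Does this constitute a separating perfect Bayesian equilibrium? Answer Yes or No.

Yes

Under these beliefs, the prototype earns valuation 29 and no prototype earns valuation 17.
visionary: the prototype nets 29 − 2 = 27; no prototype nets 17. visionary prefers the prototype.
mediocre: the prototype nets 29 − 14 = 15; no prototype nets 17. mediocre prefers no prototype.
Neither type deviates, so the separating profile is an equilibrium.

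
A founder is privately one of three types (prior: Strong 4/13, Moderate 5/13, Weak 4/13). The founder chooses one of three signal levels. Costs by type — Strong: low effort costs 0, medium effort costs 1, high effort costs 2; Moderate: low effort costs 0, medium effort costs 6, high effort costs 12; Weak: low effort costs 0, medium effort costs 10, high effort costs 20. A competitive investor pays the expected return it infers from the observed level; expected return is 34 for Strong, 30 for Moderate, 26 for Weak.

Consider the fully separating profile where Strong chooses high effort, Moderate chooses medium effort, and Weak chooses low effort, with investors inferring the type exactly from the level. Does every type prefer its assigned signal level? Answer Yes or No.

No

Separating valuations: high effort → 34, medium effort → 30, low effort → 26.
Strong (assigned high effort): low effort: 26 − 0 = 26; medium effort: 30 − 1 = 29; high effort: 34 − 2 = 32. Strong stays.
Moderate (assigned medium effort): low effort: 26 − 0 = 26; medium effort: 30 − 6 = 24; high effort: 34 − 12 = 22. Moderate prefers low effort.
Weak (assigned low effort): low effort: 26 − 0 = 26; medium effort: 30 − 10 = 20; high effort: 34 − 20 = 14. Weak stays.
At least one type deviates; the separating profile fails.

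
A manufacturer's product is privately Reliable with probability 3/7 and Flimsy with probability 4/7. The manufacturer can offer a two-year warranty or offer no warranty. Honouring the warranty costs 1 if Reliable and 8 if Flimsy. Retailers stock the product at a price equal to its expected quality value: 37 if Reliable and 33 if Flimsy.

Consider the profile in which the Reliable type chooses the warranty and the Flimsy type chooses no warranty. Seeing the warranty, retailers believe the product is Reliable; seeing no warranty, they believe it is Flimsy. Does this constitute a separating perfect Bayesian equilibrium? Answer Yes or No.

Yes

Under these beliefs, the warranty earns price 37 and no warranty earns price 33.
Reliable: the warranty nets 37 − 1 = 36; no warranty nets 33. Reliable prefers the warranty.
Flimsy: the warranty nets 37 − 8 = 29; no warranty nets 33. Flimsy prefers no warranty.
Neither type deviates, so the separating profile is an equilibrium.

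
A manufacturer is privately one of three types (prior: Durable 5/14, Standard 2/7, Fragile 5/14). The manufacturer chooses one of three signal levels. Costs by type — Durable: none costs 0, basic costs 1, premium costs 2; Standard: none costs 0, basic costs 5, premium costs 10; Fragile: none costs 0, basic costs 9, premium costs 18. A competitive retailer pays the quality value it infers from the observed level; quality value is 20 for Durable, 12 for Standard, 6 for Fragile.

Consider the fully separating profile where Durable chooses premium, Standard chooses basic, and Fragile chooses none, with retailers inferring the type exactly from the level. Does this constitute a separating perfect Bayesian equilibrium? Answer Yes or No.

Separating prices: premium → 20, basic → 12, none → 6.
Durable (assigned premium): none: 6 − 0 = 6; basic: 12 − 1 = 11; premium: 20 − 2 = 18. Durable stays.
Standard (assigned basic): none: 6 − 0 = 6; basic: 12 − 5 = 7; premium: 20 − 10 = 10. Standard prefers premium.
Fragile (assigned none): none: 6 − 0 = 6; basic: 12 − 9 = 3; premium: 20 − 18 = 2. Fragile stays.
At least one type deviates; the separating profile fails.

No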